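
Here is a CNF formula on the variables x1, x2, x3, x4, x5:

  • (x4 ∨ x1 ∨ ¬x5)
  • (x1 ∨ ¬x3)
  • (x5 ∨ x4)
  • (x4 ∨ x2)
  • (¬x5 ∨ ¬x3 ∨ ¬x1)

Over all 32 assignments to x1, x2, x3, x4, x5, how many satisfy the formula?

Case analysis on x1 and x4:
  x1=1, x4=1: x2 free; 3 ways for (x3,x5) × 2^1 = 6.
  x1=1, x4=0: remaining (x2,x3,x5) ∈ {(1,0,1)} — 1.
  x1=0, x4=1: remaining (x2,x3,x5) ∈ {(0,0,0); (0,0,1); (1,0,0); (1,0,1)} — 4.
  x1=0, x4=0: a clause becomes empty — 0.
Total: 6 + 1 + 4 + 0 = 11.

11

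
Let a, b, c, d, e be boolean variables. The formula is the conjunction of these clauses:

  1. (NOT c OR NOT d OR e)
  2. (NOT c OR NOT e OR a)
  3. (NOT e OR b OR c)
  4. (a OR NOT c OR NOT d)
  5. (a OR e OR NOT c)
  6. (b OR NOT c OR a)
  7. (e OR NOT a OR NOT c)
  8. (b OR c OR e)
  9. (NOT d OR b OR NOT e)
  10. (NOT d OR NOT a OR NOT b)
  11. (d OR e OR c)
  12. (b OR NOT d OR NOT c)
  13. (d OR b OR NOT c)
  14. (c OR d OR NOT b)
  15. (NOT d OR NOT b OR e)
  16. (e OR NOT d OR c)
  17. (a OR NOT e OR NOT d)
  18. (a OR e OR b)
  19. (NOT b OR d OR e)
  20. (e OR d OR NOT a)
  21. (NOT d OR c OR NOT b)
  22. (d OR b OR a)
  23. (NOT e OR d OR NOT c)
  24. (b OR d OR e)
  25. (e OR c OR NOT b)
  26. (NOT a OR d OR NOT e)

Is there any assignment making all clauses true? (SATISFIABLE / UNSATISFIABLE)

d = True:
  c = True:
    propagation gives e=True, a=True, b=True; an empty clause results — contradiction.
  c = False:
    propagation gives e=True, b=True; an empty clause results — contradiction.
d = False:
  e = True:
    propagation gives c=False, b=True; an empty clause results — contradiction.
  e = False:
    propagation gives c=True, a=True; an empty clause results — contradiction.
Every branch closes, so no satisfying assignment exists.

UNSATISFIABLE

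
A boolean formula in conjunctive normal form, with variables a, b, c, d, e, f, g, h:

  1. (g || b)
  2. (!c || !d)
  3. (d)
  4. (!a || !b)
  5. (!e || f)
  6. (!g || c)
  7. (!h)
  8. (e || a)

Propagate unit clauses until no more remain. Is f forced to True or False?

True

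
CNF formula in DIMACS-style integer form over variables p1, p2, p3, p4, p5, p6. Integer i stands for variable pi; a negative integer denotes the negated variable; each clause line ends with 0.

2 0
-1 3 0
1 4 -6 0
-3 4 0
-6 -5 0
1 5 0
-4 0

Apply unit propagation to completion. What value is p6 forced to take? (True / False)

(p2) is a unit clause: p2 = True.
Unit clause (¬p4) sets p4 = False.
In (¬p3 ∨ p4), p4 is now false; ¬p3 must hold, so p3 = False.
(p3 ∨ ¬p1) with p3 = False leaves only ¬p1, so p1 = False.
In (p4 ∨ p1 ∨ ¬p6), p1, p4 are now false; ¬p6 must hold, so p6 = False.

False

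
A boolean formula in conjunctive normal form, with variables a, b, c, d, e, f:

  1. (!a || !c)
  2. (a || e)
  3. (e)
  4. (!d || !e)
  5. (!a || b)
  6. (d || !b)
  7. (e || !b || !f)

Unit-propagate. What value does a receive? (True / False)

False

(e) is a unit clause: e = True.
From (!e || !d) and e = True: d = False.
(!b || d): since d = False, the clause reduces to (!b). b = False.
(!a || b): since b = False, the clause reduces to (!a). a = False.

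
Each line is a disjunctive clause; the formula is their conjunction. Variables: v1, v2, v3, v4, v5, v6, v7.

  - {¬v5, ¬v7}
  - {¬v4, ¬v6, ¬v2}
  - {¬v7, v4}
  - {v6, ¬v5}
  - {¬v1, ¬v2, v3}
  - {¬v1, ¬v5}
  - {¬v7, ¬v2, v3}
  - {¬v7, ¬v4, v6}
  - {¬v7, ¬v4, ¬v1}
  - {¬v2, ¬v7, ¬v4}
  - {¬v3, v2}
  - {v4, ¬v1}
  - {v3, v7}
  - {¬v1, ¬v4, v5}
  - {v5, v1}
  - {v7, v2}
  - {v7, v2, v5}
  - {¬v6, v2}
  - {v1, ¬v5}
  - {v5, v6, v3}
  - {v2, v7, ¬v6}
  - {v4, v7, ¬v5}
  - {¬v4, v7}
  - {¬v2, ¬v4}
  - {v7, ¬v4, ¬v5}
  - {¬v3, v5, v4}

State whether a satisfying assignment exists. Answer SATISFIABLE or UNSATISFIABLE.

v7 = True:
  propagation gives v5=False, v4=True, v6=True, v2=False; an empty clause results — contradiction.
v7 = False:
  propagation gives v3=True, v2=True, v4=False, v1=False; an empty clause results — contradiction.
Every branch closes, so no satisfying assignment exists.

UNSATISFIABLE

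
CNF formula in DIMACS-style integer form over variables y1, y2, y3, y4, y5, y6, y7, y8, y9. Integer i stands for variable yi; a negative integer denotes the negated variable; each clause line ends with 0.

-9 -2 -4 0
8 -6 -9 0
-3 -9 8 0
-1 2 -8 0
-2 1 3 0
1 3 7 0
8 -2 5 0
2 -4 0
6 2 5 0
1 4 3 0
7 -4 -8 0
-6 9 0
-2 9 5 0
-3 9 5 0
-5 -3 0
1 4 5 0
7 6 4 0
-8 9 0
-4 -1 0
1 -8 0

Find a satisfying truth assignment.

Branch on y1: take y1 = True.
  then y4 is forced to False.
Branch on y2: take y2 = True.
Try y3 = False.
The remaining clauses are satisfied by y5 = False, y6 = True, y7 = False, y8 = True, y9 = True.
Every clause has at least one true literal under this assignment.
Check each clause:
  1. (~y4 \/ ~y9 \/ ~y2) — ~y4 is true.
  2. (y8 \/ ~y6 \/ ~y9) — y8 is true.
  3. (~y3 \/ y8 \/ ~y9) — y8 is true.
  4. (~y8 \/ ~y1 \/ y2) — y2 is true.
  5. (y1 \/ ~y2 \/ y3) — y1 is true.
  6. (y1 \/ y3 \/ y7) — y1 is true.
  7. (y8 \/ ~y2 \/ y5) — y8 is true.
  8. (~y4 \/ y2) — y2 is true.
  9. (y5 \/ y2 \/ y6) — y2 is true.
  10. (y1 \/ y4 \/ y3) — y1 is true.
  11. (y7 \/ ~y8 \/ ~y4) — ~y4 is true.
  12. (~y6 \/ y9) — y9 is true.
  13. (~y2 \/ y5 \/ y9) — y9 is true.
  14. (y9 \/ y5 \/ ~y3) — y9 is true.
  15. (~y5 \/ ~y3) — ~y5 is true.
  16. (y4 \/ y1 \/ y5) — y1 is true.
  17. (y4 \/ y7 \/ y6) — y6 is true.
  18. (~y8 \/ y9) — y9 is true.
  19. (~y1 \/ ~y4) — ~y4 is true.
  20. (~y8 \/ y1) — y1 is true.

y1=True, y2=True, y3=False, y4=False, y5=False, y6=True, y7=False, y8=True, y9=True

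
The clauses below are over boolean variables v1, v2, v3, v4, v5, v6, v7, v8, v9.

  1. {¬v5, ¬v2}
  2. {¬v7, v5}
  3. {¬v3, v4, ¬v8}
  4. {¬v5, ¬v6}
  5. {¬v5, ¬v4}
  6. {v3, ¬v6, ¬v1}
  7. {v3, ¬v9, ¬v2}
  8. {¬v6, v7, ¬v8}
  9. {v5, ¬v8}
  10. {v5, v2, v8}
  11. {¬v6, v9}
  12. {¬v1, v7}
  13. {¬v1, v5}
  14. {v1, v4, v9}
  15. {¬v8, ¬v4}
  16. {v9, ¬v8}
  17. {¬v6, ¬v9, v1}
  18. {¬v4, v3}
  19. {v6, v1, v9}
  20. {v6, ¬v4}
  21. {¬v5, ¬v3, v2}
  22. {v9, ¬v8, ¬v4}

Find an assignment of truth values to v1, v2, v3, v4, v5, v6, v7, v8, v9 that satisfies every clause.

Branch on v1: take v1 = True.
  then v7 is forced to True.
  then v5 is forced to True.
  then v2 is forced to False.
  then v6 is forced to False.
  then v4 is forced to False.
  then v3 is forced to False.
The remaining clauses are satisfied by v8 = False, v9 = False.
Check each clause:
  1. {¬v5, ¬v2} — ¬v2 is true.
  2. {v5, ¬v7} — v5 is true.
  3. {v4, ¬v8, ¬v3} — ¬v8 is true.
  4. {¬v5, ¬v6} — ¬v6 is true.
  5. {¬v5, ¬v4} — ¬v4 is true.
  6. {¬v1, ¬v6, v3} — ¬v6 is true.
  7. {v3, ¬v9, ¬v2} — ¬v2 is true.
  8. {¬v8, v7, ¬v6} — ¬v8 is true.
  9. {¬v8, v5} — ¬v8 is true.
  10. {v8, v2, v5} — v5 is true.
  11. {¬v6, v9} — ¬v6 is true.
  12. {v7, ¬v1} — v7 is true.
  13. {v5, ¬v1} — v5 is true.
  14. {v1, v4, v9} — v1 is true.
  15. {¬v4, ¬v8} — ¬v8 is true.
  16. {v9, ¬v8} — ¬v8 is true.
  17. {v1, ¬v6, ¬v9} — v1 is true.
  18. {v3, ¬v4} — ¬v4 is true.
  19. {v1, v6, v9} — v1 is true.
  20. {¬v4, v6} — ¬v4 is true.
  21. {¬v3, ¬v5, v2} — ¬v3 is true.
  22. {¬v8, ¬v4, v9} — ¬v8 is true.

v1 = True, v2 = False, v3 = False, v4 = False, v5 = True, v6 = False, v7 = True, v8 = False, v9 = False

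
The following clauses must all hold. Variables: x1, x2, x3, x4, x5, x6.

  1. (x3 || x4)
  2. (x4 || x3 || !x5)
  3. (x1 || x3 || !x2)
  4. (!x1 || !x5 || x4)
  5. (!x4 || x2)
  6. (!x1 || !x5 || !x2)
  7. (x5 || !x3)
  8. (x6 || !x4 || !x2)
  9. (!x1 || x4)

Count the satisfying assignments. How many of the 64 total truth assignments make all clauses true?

Satisfying assignments:
  x1=0 x2=0 x3=1 x4=0 x5=1 x6=0
  x1=0 x2=0 x3=1 x4=0 x5=1 x6=1
  x1=0 x2=1 x3=1 x4=0 x5=1 x6=0
  x1=0 x2=1 x3=1 x4=0 x5=1 x6=1
  x1=0 x2=1 x3=1 x4=1 x5=1 x6=1
  x1=1 x2=1 x3=0 x4=1 x5=0 x6=1
That's 6 in total.

6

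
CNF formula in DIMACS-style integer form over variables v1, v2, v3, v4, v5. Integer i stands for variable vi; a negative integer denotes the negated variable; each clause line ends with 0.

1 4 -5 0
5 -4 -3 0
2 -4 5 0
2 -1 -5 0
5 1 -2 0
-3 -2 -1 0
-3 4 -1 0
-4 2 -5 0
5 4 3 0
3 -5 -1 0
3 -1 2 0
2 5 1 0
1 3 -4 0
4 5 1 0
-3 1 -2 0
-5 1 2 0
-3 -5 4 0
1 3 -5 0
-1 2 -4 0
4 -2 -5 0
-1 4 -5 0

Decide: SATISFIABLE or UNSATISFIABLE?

Try v1 = True.
For the remaining variables, v2 = True, v3 = False, v4 = True, v5 = False works.
Every clause has at least one true literal under this assignment.
So v1=True  v2=True  v3=False  v4=True  v5=False is a satisfying assignment.

SATISFIABLE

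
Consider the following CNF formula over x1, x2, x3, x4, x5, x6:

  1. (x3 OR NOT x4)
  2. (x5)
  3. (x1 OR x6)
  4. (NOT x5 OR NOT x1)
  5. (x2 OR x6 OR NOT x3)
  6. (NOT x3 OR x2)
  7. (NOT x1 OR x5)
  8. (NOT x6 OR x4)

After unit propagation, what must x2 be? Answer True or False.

(x5) is a unit clause: x5 = True.
From (NOT x1 OR NOT x5) and x5 = True: x1 = False.
From (x1 OR x6) and x1 = False: x6 = True.
(NOT x6 OR x4): since x6 = True, the clause reduces to (x4). x4 = True.
In (NOT x4 OR x3), NOT x4 is now false; x3 must hold, so x3 = True.
From (NOT x3 OR x2) and x3 = True: x2 = True.

True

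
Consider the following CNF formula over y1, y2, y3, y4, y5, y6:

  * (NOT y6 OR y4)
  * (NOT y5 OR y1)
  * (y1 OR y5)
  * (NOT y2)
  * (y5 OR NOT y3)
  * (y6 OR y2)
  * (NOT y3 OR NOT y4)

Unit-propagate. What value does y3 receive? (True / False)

Unit clause (NOT y2) sets y2 = False.
(y6 OR y2) with y2 = False leaves only y6, so y6 = True.
(NOT y6 OR y4) with y6 = True leaves only y4, so y4 = True.
In (NOT y4 OR NOT y3), NOT y4 is now false; NOT y3 must hold, so y3 = False.

False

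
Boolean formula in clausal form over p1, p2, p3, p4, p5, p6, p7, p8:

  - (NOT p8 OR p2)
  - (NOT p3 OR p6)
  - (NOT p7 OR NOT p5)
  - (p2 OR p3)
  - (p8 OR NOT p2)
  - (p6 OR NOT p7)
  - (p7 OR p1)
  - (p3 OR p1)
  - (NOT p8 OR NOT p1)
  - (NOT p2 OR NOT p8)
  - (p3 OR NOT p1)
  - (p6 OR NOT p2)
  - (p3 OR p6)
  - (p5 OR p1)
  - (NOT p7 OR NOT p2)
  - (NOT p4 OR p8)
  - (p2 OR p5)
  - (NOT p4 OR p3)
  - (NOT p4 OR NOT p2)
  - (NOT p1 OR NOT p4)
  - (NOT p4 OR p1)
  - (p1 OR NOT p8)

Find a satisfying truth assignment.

p1 = True  p2 = False  p3 = True  p4 = False  p5 = True  p6 = True  p7 = False  p8 = False

Check each clause:
  1. (p2 OR NOT p8) — NOT p8 is true.
  2. (p6 OR NOT p3) — p6 is true.
  3. (NOT p5 OR NOT p7) — NOT p7 is true.
  4. (p3 OR p2) — p3 is true.
  5. (p8 OR NOT p2) — NOT p2 is true.
  6. (NOT p7 OR p6) — NOT p7 is true.
  7. (p7 OR p1) — p1 is true.
  8. (p3 OR p1) — p1 is true.
  9. (NOT p8 OR NOT p1) — NOT p8 is true.
  10. (NOT p2 OR NOT p8) — NOT p8 is true.
  11. (p3 OR NOT p1) — p3 is true.
  12. (NOT p2 OR p6) — NOT p2 is true.
  13. (p3 OR p6) — p3 is true.
  14. (p1 OR p5) — p1 is true.
  15. (NOT p7 OR NOT p2) — NOT p7 is true.
  16. (NOT p4 OR p8) — NOT p4 is true.
  17. (p5 OR p2) — p5 is true.
  18. (NOT p4 OR p3) — p3 is true.
  19. (NOT p2 OR NOT p4) — NOT p4 is true.
  20. (NOT p1 OR NOT p4) — NOT p4 is true.
  21. (NOT p4 OR p1) — p1 is true.
  22. (NOT p8 OR p1) — NOT p8 is true.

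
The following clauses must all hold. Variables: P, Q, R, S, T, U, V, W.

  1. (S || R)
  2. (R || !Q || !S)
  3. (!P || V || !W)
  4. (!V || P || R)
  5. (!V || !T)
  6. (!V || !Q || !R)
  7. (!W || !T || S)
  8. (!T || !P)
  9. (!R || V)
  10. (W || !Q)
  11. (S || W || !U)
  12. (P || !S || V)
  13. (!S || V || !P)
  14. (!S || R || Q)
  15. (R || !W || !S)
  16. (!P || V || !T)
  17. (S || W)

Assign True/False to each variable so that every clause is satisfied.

P=T, Q=F, R=T, S=T, T=F, U=F, V=T, W=T

T occurs only negated in the remaining clauses — set T = False.
Pure literal: U appears only negated; assign U = False.
Branch on P: take P = True.
Try Q = False.
Try R = True.
  then V is forced to True.
The remaining clauses are satisfied by S = True, W = True.
Every clause has at least one true literal under this assignment.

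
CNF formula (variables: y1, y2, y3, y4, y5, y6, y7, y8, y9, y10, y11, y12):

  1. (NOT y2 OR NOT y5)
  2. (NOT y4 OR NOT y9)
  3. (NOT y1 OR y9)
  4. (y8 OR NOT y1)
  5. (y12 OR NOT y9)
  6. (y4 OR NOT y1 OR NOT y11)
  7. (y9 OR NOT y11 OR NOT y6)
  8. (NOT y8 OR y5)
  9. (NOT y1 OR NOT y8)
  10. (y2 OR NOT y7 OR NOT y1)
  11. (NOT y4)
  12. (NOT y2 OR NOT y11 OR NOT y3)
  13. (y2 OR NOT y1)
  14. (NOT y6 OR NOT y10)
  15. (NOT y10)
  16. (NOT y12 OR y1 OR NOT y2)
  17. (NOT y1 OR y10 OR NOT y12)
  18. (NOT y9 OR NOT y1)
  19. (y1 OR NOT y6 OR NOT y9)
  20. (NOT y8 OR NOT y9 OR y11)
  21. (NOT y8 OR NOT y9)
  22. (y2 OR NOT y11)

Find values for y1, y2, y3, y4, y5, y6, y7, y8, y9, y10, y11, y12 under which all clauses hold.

y1 = F, y2 = F, y3 = T, y4 = F, y5 = F, y6 = T, y7 = T, y8 = F, y9 = F, y10 = F, y11 = F, y12 = F

(NOT y4) is a unit clause, so y4 = False.
The clause (NOT y10) is unit: y10 must be False.
Set y1 = False and propagate.
Branch on y2: take y2 = False.
  then y11 is forced to False.
The remaining clauses are satisfied by y3 = True, y5 = False, y6 = True, y7 = True, y8 = False, y9 = False, y12 = False.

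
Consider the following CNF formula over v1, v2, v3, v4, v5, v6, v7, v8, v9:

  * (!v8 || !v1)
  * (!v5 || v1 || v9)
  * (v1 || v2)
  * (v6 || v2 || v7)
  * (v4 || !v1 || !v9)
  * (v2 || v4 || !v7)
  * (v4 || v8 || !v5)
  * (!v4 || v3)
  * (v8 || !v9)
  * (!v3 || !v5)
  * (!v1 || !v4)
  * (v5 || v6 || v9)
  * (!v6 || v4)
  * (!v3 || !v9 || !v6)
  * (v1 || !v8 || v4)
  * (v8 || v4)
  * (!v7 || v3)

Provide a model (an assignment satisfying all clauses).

v1=False, v2=True, v3=True, v4=True, v5=False, v6=False, v7=False, v8=True, v9=True

Pure literal: v2 appears only positively; assign v2 = True.
Branch on v1: take v1 = False.
Branch on v3: take v3 = True.
  then v5 is forced to False.
Try v4 = True.
The remaining clauses are satisfied by v6 = False, v7 = False, v8 = True, v9 = True.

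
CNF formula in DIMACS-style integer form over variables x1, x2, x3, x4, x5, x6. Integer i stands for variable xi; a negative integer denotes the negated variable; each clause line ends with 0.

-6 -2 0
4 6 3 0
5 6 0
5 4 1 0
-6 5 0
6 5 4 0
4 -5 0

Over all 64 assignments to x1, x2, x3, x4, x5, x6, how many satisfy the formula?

Case analysis on x5 and x6:
  x5=T, x6=T: remaining (x1,x2,x3,x4) ∈ {(F,F,F,T); (F,F,T,T); (T,F,F,T); (T,F,T,T)} — 4.
  x5=T, x6=F: forces x4=T; x1, x2, x3 free → 2^3 = 8.
  x5=F, x6=T: a clause becomes empty — 0.
  x5=F, x6=F: a clause becomes empty — 0.
Total: 4 + 8 + 0 + 0 = 12.

12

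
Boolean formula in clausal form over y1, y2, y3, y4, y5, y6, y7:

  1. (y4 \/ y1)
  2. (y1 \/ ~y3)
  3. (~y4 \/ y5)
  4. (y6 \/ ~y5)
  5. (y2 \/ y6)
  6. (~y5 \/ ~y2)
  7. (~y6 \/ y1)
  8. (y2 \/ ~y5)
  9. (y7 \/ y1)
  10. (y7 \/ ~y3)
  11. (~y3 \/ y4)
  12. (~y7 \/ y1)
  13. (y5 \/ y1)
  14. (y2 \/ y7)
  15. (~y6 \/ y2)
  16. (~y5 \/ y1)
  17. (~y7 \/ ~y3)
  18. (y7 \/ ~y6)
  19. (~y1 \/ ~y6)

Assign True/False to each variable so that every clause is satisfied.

y1=True, y2=True, y3=False, y4=False, y5=False, y6=False, y7=False

Pure literal: y3 appears only negated; assign y3 = False.
Branch on y1: take y1 = True.
  then y6 is forced to False.
  then y5 is forced to False.
  then y4 is forced to False.
  then y2 is forced to True.
y7 is now unconstrained; take y7 = False.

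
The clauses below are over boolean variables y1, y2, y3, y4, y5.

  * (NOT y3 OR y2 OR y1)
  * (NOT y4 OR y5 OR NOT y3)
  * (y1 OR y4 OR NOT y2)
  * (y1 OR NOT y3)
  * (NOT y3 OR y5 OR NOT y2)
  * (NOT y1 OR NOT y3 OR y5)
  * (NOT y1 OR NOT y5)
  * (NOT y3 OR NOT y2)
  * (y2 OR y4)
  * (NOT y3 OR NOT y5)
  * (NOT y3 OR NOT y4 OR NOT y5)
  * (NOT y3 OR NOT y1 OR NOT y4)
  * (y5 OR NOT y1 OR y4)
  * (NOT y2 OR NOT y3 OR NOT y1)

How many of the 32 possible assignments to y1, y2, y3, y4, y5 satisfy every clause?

6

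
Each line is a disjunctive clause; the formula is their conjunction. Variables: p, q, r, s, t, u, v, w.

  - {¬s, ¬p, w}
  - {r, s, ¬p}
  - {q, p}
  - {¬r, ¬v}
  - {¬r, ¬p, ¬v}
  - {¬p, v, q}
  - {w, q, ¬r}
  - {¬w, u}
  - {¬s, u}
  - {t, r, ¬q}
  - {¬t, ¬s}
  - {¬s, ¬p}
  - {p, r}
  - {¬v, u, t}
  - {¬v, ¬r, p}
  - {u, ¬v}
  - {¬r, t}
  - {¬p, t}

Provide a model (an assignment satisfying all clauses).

p = False, q = True, r = True, s = False, t = True, u = True, v = False, w = True

Check each clause:
  1. {¬s, ¬p, w} — w is true.
  2. {¬p, r, s} — r is true.
  3. {p, q} — q is true.
  4. {¬v, ¬r} — ¬v is true.
  5. {¬r, ¬p, ¬v} — ¬v is true.
  6. {¬p, v, q} — q is true.
  7. {w, ¬r, q} — w is true.
  8. {¬w, u} — u is true.
  9. {¬s, u} — ¬s is true.
  10. {¬q, r, t} — r is true.
  11. {¬t, ¬s} — ¬s is true.
  12. {¬s, ¬p} — ¬s is true.
  13. {p, r} — r is true.
  14. {¬v, t, u} — ¬v is true.
  15. {¬r, p, ¬v} — ¬v is true.
  16. {¬v, u} — ¬v is true.
  17. {¬r, t} — t is true.
  18. {t, ¬p} — t is true.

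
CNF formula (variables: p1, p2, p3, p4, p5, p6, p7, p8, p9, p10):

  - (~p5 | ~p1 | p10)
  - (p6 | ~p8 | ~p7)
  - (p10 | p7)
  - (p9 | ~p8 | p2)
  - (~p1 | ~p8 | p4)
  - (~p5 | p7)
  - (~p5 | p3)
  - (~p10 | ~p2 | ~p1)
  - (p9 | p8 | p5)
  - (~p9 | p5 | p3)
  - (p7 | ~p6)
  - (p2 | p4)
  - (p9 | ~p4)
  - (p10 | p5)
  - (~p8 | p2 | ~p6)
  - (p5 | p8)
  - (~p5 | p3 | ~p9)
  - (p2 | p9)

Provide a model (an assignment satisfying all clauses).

Pure literal: p1 appears only negated; assign p1 = False.
Pure literal: p3 appears only positively; assign p3 = True.
Branch on p2: take p2 = True.
For the remaining variables, p4 = False, p5 = False, p6 = False, p7 = False, p8 = True, p9 = False, p10 = True works.
Every clause has at least one true literal under this assignment.

p1=0  p2=1  p3=1  p4=0  p5=0  p6=0  p7=0  p8=1  p9=0  p10=1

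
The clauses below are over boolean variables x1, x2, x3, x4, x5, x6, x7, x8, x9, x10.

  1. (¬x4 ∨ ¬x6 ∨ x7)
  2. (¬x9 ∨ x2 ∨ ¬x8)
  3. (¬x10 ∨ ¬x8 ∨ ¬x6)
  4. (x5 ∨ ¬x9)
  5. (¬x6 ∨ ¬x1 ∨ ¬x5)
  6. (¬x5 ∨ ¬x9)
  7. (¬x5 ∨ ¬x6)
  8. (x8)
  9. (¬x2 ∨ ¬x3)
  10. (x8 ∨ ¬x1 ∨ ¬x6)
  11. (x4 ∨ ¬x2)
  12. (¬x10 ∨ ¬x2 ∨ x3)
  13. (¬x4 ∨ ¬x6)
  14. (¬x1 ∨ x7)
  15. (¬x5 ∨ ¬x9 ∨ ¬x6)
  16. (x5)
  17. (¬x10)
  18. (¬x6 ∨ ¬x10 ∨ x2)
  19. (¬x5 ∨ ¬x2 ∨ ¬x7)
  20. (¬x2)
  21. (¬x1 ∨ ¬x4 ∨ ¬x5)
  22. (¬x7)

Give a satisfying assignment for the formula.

The clause (x8) is unit: x8 must be True.
The clause (x5) is unit: x5 must be True.
Unit propagation: (¬x9) forces x9 = False.
(¬x6) is a unit clause, so x6 = False.
The clause (¬x10) is unit: x10 must be False.
Unit propagation: (¬x2) forces x2 = False.
Unit propagation: (¬x7) forces x7 = False.
(¬x1) is a unit clause, so x1 = False.
x3, x4 are now unconstrained; take x3 = True, x4 = False.
Every clause has at least one true literal under this assignment.

x1=0, x2=0, x3=1, x4=0, x5=1, x6=0, x7=0, x8=1, x9=0, x10=0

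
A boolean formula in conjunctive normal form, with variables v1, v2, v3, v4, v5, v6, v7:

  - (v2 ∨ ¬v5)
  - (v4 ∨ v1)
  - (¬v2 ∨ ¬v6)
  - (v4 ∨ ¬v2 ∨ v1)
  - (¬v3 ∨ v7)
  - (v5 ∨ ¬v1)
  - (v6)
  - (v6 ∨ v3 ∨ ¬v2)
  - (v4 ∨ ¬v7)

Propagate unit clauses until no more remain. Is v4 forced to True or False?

(v6) stands alone — v6 = True.
(¬v6 ∨ ¬v2): since v6 = True, the clause reduces to (¬v2). v2 = False.
From (¬v5 ∨ v2) and v2 = False: v5 = False.
From (¬v1 ∨ v5) and v5 = False: v1 = False.
(v4 ∨ v1): since v1 = False, the clause reduces to (v4). v4 = True.

True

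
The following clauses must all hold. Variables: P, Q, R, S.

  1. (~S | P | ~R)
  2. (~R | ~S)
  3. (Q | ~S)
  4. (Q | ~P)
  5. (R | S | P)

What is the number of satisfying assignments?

Satisfying assignments:
  P=0 Q=0 R=1 S=0
  P=0 Q=1 R=0 S=1
  P=0 Q=1 R=1 S=0
  P=1 Q=1 R=0 S=0
  P=1 Q=1 R=0 S=1
  P=1 Q=1 R=1 S=0
Count: 6.

6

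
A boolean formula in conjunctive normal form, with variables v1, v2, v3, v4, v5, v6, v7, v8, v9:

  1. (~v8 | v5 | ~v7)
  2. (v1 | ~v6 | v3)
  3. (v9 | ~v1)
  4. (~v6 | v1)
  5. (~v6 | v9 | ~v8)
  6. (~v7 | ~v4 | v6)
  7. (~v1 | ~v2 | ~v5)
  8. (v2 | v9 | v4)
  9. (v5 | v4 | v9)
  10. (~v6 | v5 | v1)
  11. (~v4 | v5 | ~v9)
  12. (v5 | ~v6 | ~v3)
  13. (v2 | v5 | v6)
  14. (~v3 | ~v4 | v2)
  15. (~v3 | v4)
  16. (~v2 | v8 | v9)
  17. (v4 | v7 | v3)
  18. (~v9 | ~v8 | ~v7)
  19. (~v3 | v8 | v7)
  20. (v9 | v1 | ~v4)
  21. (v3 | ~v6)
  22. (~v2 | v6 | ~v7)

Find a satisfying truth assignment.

Set v1 = False and propagate.
  then v6 is forced to False.
Try v2 = True.
  then v7 is forced to False.
Set v3 = False and propagate.
  then v4 is forced to True.
  then v9 is forced to True.
  then v5 is forced to True.
v8 is now unconstrained; take v8 = False.
Every clause has at least one true literal under this assignment.
Check each clause:
  1. (~v8 | v5 | ~v7) — ~v8 is true.
  2. (v1 | ~v6 | v3) — ~v6 is true.
  3. (v9 | ~v1) — v9 is true.
  4. (~v6 | v1) — ~v6 is true.
  5. (~v8 | v9 | ~v6) — ~v8 is true.
  6. (~v4 | ~v7 | v6) — ~v7 is true.
  7. (~v2 | ~v1 | ~v5) — ~v1 is true.
  8. (v2 | v4 | v9) — v9 is true.
  9. (v4 | v5 | v9) — v9 is true.
  10. (v1 | v5 | ~v6) — ~v6 is true.
  11. (v5 | ~v9 | ~v4) — v5 is true.
  12. (v5 | ~v3 | ~v6) — ~v6 is true.
  13. (v5 | v2 | v6) — v2 is true.
  14. (~v3 | ~v4 | v2) — v2 is true.
  15. (v4 | ~v3) — v4 is true.
  16. (v8 | ~v2 | v9) — v9 is true.
  17. (v4 | v7 | v3) — v4 is true.
  18. (~v9 | ~v7 | ~v8) — ~v8 is true.
  19. (v8 | ~v3 | v7) — ~v3 is true.
  20. (~v4 | v9 | v1) — v9 is true.
  21. (v3 | ~v6) — ~v6 is true.
  22. (~v7 | v6 | ~v2) — ~v7 is true.

v1 = False, v2 = True, v3 = False, v4 = True, v5 = True, v6 = False, v7 = False, v8 = False, v9 = True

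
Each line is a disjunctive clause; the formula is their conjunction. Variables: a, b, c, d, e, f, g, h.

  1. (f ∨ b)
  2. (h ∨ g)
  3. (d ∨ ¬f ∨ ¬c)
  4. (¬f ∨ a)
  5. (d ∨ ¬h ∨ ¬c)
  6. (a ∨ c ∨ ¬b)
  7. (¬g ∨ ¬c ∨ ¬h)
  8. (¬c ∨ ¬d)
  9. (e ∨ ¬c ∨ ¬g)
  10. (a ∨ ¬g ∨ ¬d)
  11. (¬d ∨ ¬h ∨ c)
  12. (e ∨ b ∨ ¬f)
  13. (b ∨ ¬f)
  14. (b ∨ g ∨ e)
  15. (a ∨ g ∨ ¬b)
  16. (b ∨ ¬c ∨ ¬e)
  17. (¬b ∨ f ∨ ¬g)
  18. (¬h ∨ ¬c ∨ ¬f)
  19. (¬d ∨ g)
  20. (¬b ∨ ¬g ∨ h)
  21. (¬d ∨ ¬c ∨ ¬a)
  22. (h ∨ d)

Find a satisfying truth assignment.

Try a = True.
Set b = True and propagate.
The remaining clauses are satisfied by c = False, d = False, e = True, f = True, g = True, h = True.
Every clause has at least one true literal under this assignment.

a = T  b = T  c = F  d = F  e = T  f = T  g = T  h = T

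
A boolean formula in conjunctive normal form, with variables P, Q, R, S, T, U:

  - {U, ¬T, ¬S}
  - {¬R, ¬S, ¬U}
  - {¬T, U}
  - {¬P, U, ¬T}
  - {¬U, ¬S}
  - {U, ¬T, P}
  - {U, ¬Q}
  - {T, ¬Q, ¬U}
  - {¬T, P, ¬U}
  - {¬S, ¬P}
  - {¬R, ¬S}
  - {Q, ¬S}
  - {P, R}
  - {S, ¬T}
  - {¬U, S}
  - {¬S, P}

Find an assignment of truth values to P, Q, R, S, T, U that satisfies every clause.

Try P = True.
  then S is forced to False.
  then T is forced to False.
  then U is forced to False.
  then Q is forced to False.
R is now unconstrained; take R = False.

P=True, Q=False, R=False, S=False, T=False, U=False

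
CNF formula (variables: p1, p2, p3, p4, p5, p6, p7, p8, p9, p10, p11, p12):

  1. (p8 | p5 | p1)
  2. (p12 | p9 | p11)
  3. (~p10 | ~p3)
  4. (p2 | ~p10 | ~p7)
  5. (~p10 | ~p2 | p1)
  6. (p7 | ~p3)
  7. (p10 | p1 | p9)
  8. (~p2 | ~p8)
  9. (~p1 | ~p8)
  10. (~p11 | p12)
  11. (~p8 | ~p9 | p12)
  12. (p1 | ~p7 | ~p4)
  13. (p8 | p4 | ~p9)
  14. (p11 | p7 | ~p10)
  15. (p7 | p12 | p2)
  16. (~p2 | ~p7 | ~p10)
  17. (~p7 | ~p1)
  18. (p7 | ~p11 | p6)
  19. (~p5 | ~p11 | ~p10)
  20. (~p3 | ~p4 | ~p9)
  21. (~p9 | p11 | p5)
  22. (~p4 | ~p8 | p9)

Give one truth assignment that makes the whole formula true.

p1 = False, p2 = False, p3 = False, p4 = False, p5 = False, p6 = True, p7 = True, p8 = True, p9 = True, p10 = False, p11 = True, p12 = True

p3 occurs only negated in the remaining clauses — set p3 = False.
Pure literal: p6 appears only positively; assign p6 = True.
Set p1 = False and propagate.
Set p2 = False and propagate.
Try p4 = False.
The remaining clauses are satisfied by p5 = False, p7 = True, p8 = True, p9 = True, p10 = False, p11 = True, p12 = True.
Every clause has at least one true literal under this assignment.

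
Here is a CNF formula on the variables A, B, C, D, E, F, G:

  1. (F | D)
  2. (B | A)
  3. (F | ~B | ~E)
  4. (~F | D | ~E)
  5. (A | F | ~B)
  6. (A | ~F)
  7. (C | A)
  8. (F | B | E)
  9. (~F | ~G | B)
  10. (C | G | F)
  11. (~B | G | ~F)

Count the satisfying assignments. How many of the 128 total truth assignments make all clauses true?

Split on F, then B.
  F=T, B=T: C free; 3 ways for (A,D,E,G) × 2^1 = 6.
  F=T, B=F: C free; 3 ways for (A,D,E,G) × 2^1 = 6.
  F=F, B=T: remaining (A,C,D,E,G) ∈ {(T,F,T,F,T); (T,T,T,F,F); (T,T,T,F,T)} — 3.
  F=F, B=F: remaining (A,C,D,E,G) ∈ {(T,F,T,T,T); (T,T,T,T,F); (T,T,T,T,T)} — 3.
Total: 6 + 6 + 3 + 3 = 18.

18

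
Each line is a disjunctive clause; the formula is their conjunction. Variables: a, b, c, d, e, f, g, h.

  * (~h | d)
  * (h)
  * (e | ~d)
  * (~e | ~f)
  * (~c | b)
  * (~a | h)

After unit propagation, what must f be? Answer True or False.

False

(h) stands alone — h = True.
(d | ~h): since h = True, the clause reduces to (d). d = True.
In (e | ~d), ~d is now false; e must hold, so e = True.
In (~f | ~e), ~e is now false; ~f must hold, so f = False.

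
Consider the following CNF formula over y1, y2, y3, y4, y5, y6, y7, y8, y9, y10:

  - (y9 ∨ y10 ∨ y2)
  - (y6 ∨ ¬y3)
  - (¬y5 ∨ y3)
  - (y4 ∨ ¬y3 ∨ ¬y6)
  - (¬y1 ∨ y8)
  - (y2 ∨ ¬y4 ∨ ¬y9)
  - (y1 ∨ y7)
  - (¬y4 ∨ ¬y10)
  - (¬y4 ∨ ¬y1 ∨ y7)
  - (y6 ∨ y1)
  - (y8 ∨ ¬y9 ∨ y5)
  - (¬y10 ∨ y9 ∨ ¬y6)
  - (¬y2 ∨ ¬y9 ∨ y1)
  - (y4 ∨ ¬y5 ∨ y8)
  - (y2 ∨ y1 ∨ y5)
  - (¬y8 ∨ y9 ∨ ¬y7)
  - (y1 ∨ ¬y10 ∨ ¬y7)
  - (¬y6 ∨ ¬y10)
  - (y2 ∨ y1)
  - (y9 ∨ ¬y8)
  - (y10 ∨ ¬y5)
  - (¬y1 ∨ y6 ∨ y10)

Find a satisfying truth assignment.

y1=False, y2=True, y3=True, y4=True, y5=False, y6=True, y7=True, y8=False, y9=False, y10=False

Check each clause:
  1. (y10 ∨ y9 ∨ y2) — y2 is true.
  2. (¬y3 ∨ y6) — y6 is true.
  3. (¬y5 ∨ y3) — y3 is true.
  4. (¬y3 ∨ y4 ∨ ¬y6) — y4 is true.
  5. (¬y1 ∨ y8) — ¬y1 is true.
  6. (y2 ∨ ¬y4 ∨ ¬y9) — y2 is true.
  7. (y1 ∨ y7) — y7 is true.
  8. (¬y4 ∨ ¬y10) — ¬y10 is true.
  9. (¬y4 ∨ y7 ∨ ¬y1) — ¬y1 is true.
  10. (y6 ∨ y1) — y6 is true.
  11. (y5 ∨ ¬y9 ∨ y8) — ¬y9 is true.
  12. (¬y6 ∨ ¬y10 ∨ y9) — ¬y10 is true.
  13. (y1 ∨ ¬y9 ∨ ¬y2) — ¬y9 is true.
  14. (y8 ∨ y4 ∨ ¬y5) — ¬y5 is true.
  15. (y2 ∨ y5 ∨ y1) — y2 is true.
  16. (y9 ∨ ¬y8 ∨ ¬y7) — ¬y8 is true.
  17. (y1 ∨ ¬y7 ∨ ¬y10) — ¬y10 is true.
  18. (¬y10 ∨ ¬y6) — ¬y10 is true.
  19. (y2 ∨ y1) — y2 is true.
  20. (¬y8 ∨ y9) — ¬y8 is true.
  21. (y10 ∨ ¬y5) — ¬y5 is true.
  22. (¬y1 ∨ y10 ∨ y6) — ¬y1 is true.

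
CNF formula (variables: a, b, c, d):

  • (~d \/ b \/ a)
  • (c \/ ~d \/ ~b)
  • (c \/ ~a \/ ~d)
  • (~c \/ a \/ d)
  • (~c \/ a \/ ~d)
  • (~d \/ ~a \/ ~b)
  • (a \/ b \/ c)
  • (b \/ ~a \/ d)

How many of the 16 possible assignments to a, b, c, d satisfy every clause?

Satisfying assignments:
  a=F b=T c=F d=F
  a=T b=F c=T d=T
  a=T b=T c=F d=F
  a=T b=T c=T d=F
Count: 4.

4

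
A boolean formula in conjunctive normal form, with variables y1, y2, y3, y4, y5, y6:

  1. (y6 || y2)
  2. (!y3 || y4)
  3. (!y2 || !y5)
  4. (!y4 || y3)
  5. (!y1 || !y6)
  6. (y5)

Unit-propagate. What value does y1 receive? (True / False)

False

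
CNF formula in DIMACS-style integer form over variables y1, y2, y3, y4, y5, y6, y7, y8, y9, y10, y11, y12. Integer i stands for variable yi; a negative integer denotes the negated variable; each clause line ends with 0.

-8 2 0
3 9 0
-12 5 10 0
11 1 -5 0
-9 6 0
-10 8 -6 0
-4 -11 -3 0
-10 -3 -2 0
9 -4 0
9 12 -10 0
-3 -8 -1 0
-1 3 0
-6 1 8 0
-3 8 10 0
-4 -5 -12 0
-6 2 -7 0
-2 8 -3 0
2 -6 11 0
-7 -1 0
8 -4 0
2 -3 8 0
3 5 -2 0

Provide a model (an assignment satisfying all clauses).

y1=F, y2=T, y3=T, y4=F, y5=T, y6=F, y7=T, y8=T, y9=F, y10=F, y11=T, y12=F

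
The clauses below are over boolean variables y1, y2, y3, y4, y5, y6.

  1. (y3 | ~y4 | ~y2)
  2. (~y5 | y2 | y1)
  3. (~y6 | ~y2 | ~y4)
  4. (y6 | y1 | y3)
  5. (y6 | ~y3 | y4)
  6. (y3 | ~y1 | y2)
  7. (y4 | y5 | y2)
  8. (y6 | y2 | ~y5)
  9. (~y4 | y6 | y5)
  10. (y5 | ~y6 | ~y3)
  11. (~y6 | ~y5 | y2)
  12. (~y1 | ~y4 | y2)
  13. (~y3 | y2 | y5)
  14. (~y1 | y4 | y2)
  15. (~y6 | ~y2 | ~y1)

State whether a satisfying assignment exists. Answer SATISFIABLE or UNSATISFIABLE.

SATISFIABLE

Branch on y1: take y1 = True.
Try y2 = True.
  then y6 is forced to False.
Branch on y3: take y3 = False.
  then y4 is forced to False.
y5 is now unconstrained; take y5 = False.
So y1 = 1  y2 = 1  y3 = 0  y4 = 0  y5 = 0  y6 = 0 is a satisfying assignment.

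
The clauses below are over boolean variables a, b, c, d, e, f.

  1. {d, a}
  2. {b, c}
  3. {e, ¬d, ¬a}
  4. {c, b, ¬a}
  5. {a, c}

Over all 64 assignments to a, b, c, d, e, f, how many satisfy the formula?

26

Case analysis on a and c:
  a=T, c=T: b, f free; 3 ways for (d,e) × 2^2 = 12.
  a=T, c=F: f free; 3 ways for (b,d,e) × 2^1 = 6.
  a=F, c=T: forces d=T; b, e, f free → 2^3 = 8.
  a=F, c=F: a clause becomes empty — 0.
Total: 12 + 6 + 8 + 0 = 26.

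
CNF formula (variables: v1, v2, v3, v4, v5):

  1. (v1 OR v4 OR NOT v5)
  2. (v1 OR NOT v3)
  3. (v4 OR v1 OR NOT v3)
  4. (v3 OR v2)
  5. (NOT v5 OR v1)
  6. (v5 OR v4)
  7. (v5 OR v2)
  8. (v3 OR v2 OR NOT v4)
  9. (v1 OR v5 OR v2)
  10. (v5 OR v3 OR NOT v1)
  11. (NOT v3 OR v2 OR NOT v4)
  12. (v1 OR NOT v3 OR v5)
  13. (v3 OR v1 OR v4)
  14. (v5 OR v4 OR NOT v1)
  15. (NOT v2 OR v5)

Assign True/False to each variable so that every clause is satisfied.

Set v1 = True and propagate.
Try v2 = True.
  then v5 is forced to True.
v3, v4 are now unconstrained; take v3 = True, v4 = False.
Every clause has at least one true literal under this assignment.

v1=True, v2=True, v3=True, v4=False, v5=True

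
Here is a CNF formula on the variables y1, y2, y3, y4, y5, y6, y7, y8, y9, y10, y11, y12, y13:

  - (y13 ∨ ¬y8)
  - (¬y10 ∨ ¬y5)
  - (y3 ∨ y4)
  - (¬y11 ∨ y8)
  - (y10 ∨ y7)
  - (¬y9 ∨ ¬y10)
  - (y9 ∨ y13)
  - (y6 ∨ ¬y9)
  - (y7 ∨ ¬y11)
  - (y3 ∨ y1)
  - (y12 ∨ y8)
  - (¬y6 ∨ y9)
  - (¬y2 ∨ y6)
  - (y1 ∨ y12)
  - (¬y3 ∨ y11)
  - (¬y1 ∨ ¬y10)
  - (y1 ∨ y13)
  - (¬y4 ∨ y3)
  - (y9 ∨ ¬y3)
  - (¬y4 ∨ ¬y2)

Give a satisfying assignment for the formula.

y2 occurs only negated in the remaining clauses — set y2 = False.
Pure literal: y5 appears only negated; assign y5 = False.
Try y1 = True.
  then y10 is forced to False.
  then y7 is forced to True.
Branch on y3: take y3 = True.
  then y11 is forced to True.
  then y8 is forced to True.
  then y13 is forced to True.
  then y9 is forced to True.
  then y6 is forced to True.
y4, y12 are now unconstrained; take y4 = True, y12 = False.
Every clause has at least one true literal under this assignment.

y1=True, y2=False, y3=True, y4=True, y5=False, y6=True, y7=True, y8=True, y9=True, y10=False, y11=True, y12=False, y13=True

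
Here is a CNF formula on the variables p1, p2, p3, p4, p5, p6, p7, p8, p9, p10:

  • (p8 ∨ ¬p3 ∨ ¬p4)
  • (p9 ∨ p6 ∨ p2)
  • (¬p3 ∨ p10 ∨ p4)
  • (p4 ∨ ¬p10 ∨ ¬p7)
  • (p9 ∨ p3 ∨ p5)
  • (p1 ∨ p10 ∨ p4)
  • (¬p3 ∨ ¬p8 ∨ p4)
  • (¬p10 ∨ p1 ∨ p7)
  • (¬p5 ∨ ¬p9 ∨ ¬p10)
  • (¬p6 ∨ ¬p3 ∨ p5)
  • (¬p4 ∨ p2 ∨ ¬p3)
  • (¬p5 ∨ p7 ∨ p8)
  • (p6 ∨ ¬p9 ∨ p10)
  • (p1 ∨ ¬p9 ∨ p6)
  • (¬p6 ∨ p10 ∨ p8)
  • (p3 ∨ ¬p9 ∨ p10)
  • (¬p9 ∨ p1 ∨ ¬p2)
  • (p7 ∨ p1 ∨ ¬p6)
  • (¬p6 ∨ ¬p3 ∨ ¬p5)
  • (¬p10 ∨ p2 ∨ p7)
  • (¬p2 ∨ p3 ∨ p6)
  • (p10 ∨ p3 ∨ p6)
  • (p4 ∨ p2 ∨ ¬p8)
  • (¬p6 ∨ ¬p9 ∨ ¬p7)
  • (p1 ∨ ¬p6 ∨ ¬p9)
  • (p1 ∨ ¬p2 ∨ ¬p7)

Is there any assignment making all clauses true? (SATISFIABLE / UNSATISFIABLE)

Try p1 = False.
Try p2 = True.
  then p9 is forced to False.
  then p7 is forced to False.
  then p10 is forced to False.
  then p4 is forced to True.
  then p6 is forced to False.
  then p3 is forced to True.
  then p8 is forced to True.
p5 is now unconstrained; take p5 = True.
So p1=False  p2=True  p3=True  p4=True  p5=True  p6=False  p7=False  p8=True  p9=False  p10=False is a satisfying assignment.

SATISFIABLE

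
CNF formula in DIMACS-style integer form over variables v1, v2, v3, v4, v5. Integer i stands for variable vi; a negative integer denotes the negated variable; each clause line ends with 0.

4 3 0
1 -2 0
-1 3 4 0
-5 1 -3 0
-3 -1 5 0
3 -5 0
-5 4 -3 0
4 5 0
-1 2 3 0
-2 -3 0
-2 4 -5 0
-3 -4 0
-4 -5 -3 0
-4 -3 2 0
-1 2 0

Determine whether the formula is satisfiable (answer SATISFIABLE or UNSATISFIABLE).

SATISFIABLE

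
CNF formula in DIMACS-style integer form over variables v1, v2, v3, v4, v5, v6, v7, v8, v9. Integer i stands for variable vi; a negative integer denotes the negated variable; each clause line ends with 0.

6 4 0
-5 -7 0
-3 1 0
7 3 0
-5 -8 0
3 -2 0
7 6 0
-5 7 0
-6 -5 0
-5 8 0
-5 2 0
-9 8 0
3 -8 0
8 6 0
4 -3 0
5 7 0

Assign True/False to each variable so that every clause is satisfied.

v1=True, v2=False, v3=True, v4=True, v5=False, v6=True, v7=True, v8=False, v9=False

Pure literal: v1 appears only positively; assign v1 = True.
Pure literal: v4 appears only positively; assign v4 = True.
Try v2 = False.
  then v5 is forced to False.
  then v7 is forced to True.
Try v3 = True.
Try v6 = True.
The remaining clauses are satisfied by v8 = False, v9 = False.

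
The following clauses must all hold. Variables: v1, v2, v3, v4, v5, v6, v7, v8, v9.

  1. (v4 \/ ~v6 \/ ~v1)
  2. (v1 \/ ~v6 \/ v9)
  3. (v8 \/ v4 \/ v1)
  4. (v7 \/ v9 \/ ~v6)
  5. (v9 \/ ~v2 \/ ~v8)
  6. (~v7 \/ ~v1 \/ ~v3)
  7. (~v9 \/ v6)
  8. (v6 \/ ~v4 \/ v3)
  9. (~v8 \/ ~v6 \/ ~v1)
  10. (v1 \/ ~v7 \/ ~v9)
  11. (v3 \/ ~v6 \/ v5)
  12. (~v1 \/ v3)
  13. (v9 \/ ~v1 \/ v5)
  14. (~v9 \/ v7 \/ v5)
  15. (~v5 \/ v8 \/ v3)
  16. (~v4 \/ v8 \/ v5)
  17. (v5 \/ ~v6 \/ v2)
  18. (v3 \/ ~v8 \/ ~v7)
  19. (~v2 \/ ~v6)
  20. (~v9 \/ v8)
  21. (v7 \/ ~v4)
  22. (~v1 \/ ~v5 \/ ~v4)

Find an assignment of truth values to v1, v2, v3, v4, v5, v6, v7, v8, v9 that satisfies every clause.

v1 = F, v2 = F, v3 = T, v4 = F, v5 = T, v6 = F, v7 = F, v8 = T, v9 = F

Try v1 = False.
Branch on v2: take v2 = False.
Try v3 = True.
The remaining clauses are satisfied by v4 = False, v5 = True, v6 = False, v7 = False, v8 = True, v9 = False.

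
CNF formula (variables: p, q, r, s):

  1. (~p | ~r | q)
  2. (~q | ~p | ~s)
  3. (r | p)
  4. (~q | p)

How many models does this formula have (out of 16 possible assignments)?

The models are:
  p=0 q=0 r=1 s=0
  p=0 q=0 r=1 s=1
  p=1 q=0 r=0 s=0
  p=1 q=0 r=0 s=1
  p=1 q=1 r=0 s=0
  p=1 q=1 r=1 s=0
That's 6 in total.

6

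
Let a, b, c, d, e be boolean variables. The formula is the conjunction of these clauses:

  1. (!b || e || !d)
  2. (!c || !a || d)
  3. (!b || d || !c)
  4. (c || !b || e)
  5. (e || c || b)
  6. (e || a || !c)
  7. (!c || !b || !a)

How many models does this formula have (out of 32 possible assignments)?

Case analysis on c and b:
  c=T, b=T: remaining (a,d,e) ∈ {(F,T,T)} — 1.
  c=T, b=F: remaining (a,d,e) ∈ {(F,F,T); (F,T,T); (T,T,F); (T,T,T)} — 4.
  c=F, b=T: remaining (a,d,e) ∈ {(F,F,T); (F,T,T); (T,F,T); (T,T,T)} — 4.
  c=F, b=F: remaining (a,d,e) ∈ {(F,F,T); (F,T,T); (T,F,T); (T,T,T)} — 4.
Total: 1 + 4 + 4 + 4 = 13.

13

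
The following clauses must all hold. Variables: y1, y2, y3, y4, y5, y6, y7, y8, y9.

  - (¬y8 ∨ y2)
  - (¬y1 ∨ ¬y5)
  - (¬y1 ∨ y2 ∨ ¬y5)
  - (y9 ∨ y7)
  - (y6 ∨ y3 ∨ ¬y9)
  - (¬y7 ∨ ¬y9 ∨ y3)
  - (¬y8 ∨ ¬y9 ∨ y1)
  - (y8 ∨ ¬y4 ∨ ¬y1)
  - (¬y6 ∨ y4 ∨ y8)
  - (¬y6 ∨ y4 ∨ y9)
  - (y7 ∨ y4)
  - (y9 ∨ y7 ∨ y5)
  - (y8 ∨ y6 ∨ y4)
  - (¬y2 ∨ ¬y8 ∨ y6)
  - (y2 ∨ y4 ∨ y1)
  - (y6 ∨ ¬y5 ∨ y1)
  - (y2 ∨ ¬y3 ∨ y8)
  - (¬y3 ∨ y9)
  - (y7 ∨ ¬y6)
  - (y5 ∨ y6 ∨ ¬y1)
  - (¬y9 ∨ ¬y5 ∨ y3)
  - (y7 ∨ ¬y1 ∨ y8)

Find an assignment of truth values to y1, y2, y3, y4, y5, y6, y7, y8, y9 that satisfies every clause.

y1=False, y2=True, y3=False, y4=True, y5=False, y6=True, y7=True, y8=False, y9=False

Try y1 = False.
For the remaining variables, y2 = True, y3 = False, y4 = True, y5 = False, y6 = True, y7 = True, y8 = False, y9 = False works.
Every clause has at least one true literal under this assignment.
Check each clause:
  1. (¬y8 ∨ y2) — ¬y8 is true.
  2. (¬y1 ∨ ¬y5) — ¬y5 is true.
  3. (¬y1 ∨ y2 ∨ ¬y5) — y2 is true.
  4. (y9 ∨ y7) — y7 is true.
  5. (y3 ∨ ¬y9 ∨ y6) — y6 is true.
  6. (y3 ∨ ¬y7 ∨ ¬y9) — ¬y9 is true.
  7. (y1 ∨ ¬y8 ∨ ¬y9) — ¬y8 is true.
  8. (¬y1 ∨ y8 ∨ ¬y4) — ¬y1 is true.
  9. (y8 ∨ ¬y6 ∨ y4) — y4 is true.
  10. (y4 ∨ ¬y6 ∨ y9) — y4 is true.
  11. (y4 ∨ y7) — y4 is true.
  12. (y5 ∨ y7 ∨ y9) — y7 is true.
  13. (y4 ∨ y8 ∨ y6) — y4 is true.
  14. (y6 ∨ ¬y2 ∨ ¬y8) — ¬y8 is true.
  15. (y2 ∨ y1 ∨ y4) — y2 is true.
  16. (y1 ∨ ¬y5 ∨ y6) — ¬y5 is true.
  17. (y8 ∨ y2 ∨ ¬y3) — y2 is true.
  18. (¬y3 ∨ y9) — ¬y3 is true.
  19. (y7 ∨ ¬y6) — y7 is true.
  20. (y5 ∨ ¬y1 ∨ y6) — y6 is true.
  21. (¬y5 ∨ y3 ∨ ¬y9) — ¬y5 is true.
  22. (y8 ∨ ¬y1 ∨ y7) — ¬y1 is true.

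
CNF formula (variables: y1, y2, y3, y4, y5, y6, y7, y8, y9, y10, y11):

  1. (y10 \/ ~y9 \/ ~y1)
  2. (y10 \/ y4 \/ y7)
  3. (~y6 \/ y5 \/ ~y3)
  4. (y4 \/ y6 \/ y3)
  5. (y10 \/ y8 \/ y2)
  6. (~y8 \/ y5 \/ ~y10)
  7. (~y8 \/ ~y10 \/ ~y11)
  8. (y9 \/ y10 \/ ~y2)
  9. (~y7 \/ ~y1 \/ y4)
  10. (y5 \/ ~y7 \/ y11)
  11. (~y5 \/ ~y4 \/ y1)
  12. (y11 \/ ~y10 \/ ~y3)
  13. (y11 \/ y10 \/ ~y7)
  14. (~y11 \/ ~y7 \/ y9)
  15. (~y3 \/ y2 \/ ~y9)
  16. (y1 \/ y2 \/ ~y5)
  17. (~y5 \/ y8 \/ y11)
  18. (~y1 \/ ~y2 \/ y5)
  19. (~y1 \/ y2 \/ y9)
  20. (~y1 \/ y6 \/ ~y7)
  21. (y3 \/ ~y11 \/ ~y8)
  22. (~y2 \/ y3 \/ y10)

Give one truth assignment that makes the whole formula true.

y1=0, y2=1, y3=1, y4=0, y5=1, y6=0, y7=0, y8=0, y9=1, y10=1, y11=1

Set y1 = False and propagate.
Try y2 = True.
Try y3 = True.
The remaining clauses are satisfied by y4 = False, y5 = True, y6 = False, y7 = False, y8 = False, y9 = True, y10 = True, y11 = True.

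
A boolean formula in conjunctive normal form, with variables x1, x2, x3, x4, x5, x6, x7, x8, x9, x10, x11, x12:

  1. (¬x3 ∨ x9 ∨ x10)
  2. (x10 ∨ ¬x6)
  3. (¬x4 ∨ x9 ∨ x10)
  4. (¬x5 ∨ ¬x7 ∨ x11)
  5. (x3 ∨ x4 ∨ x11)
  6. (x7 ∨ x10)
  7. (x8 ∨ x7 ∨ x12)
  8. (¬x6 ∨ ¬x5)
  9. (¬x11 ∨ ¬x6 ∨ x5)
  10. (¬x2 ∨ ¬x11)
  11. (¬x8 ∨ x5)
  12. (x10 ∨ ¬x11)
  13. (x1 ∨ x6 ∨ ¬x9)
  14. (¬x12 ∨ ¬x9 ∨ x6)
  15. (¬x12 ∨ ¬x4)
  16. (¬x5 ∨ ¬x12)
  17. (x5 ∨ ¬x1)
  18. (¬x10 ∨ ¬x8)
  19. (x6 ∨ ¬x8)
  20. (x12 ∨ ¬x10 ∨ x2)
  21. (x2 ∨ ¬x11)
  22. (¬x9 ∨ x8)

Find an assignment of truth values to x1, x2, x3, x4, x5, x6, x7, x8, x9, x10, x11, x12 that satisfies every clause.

x1=False, x2=True, x3=False, x4=True, x5=False, x6=False, x7=True, x8=False, x9=False, x10=True, x11=False, x12=False

Branch on x1: take x1 = False.
For the remaining variables, x2 = True, x3 = False, x4 = True, x5 = False, x6 = False, x7 = True, x8 = False, x9 = False, x10 = True, x11 = False, x12 = False works.
Every clause has at least one true literal under this assignment.
Check each clause:
  1. (x10 ∨ ¬x3 ∨ x9) — x10 is true.
  2. (¬x6 ∨ x10) — ¬x6 is true.
  3. (x10 ∨ x9 ∨ ¬x4) — x10 is true.
  4. (x11 ∨ ¬x7 ∨ ¬x5) — ¬x5 is true.
  5. (x11 ∨ x3 ∨ x4) — x4 is true.
  6. (x10 ∨ x7) — x10 is true.
  7. (x12 ∨ x8 ∨ x7) — x7 is true.
  8. (¬x6 ∨ ¬x5) — ¬x6 is true.
  9. (x5 ∨ ¬x11 ∨ ¬x6) — ¬x11 is true.
  10. (¬x2 ∨ ¬x11) — ¬x11 is true.
  11. (¬x8 ∨ x5) — ¬x8 is true.
  12. (¬x11 ∨ x10) — x10 is true.
  13. (¬x9 ∨ x6 ∨ x1) — ¬x9 is true.
  14. (¬x9 ∨ ¬x12 ∨ x6) — ¬x12 is true.
  15. (¬x4 ∨ ¬x12) — ¬x12 is true.
  16. (¬x5 ∨ ¬x12) — ¬x5 is true.
  17. (x5 ∨ ¬x1) — ¬x1 is true.
  18. (¬x8 ∨ ¬x10) — ¬x8 is true.
  19. (x6 ∨ ¬x8) — ¬x8 is true.
  20. (x2 ∨ ¬x10 ∨ x12) — x2 is true.
  21. (x2 ∨ ¬x11) — x2 is true.
  22. (¬x9 ∨ x8) — ¬x9 is true.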